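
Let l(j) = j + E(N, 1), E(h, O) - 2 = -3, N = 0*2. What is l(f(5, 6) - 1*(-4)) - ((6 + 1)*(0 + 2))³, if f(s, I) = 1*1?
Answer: -2740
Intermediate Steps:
f(s, I) = 1
N = 0
E(h, O) = -1 (E(h, O) = 2 - 3 = -1)
l(j) = -1 + j (l(j) = j - 1 = -1 + j)
l(f(5, 6) - 1*(-4)) - ((6 + 1)*(0 + 2))³ = (-1 + (1 - 1*(-4))) - ((6 + 1)*(0 + 2))³ = (-1 + (1 + 4)) - (7*2)³ = (-1 + 5) - 1*14³ = 4 - 1*2744 = 4 - 2744 = -2740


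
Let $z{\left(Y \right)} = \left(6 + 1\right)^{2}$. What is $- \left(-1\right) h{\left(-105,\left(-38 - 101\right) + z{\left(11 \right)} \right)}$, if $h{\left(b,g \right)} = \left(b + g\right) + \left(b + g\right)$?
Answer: $-390$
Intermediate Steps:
$z{\left(Y \right)} = 49$ ($z{\left(Y \right)} = 7^{2} = 49$)
$h{\left(b,g \right)} = 2 b + 2 g$
$- \left(-1\right) h{\left(-105,\left(-38 - 101\right) + z{\left(11 \right)} \right)} = - \left(-1\right) \left(2 \left(-105\right) + 2 \left(\left(-38 - 101\right) + 49\right)\right) = - \left(-1\right) \left(-210 + 2 \left(-139 + 49\right)\right) = - \left(-1\right) \left(-210 + 2 \left(-90\right)\right) = - \left(-1\right) \left(-210 - 180\right) = - \left(-1\right) \left(-390\right) = \left(-1\right) 390 = -390$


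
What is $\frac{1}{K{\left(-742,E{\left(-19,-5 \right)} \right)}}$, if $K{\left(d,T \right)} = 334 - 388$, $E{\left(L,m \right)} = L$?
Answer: $- \frac{1}{54} \approx -0.018519$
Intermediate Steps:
$K{\left(d,T \right)} = -54$
$\frac{1}{K{\left(-742,E{\left(-19,-5 \right)} \right)}} = \frac{1}{-54} = - \frac{1}{54}$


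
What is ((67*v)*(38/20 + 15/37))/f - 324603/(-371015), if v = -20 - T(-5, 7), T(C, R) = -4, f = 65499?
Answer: 150547430993/179828224989 ≈ 0.83717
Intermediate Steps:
v = -16 (v = -20 - 1*(-4) = -20 + 4 = -16)
((67*v)*(38/20 + 15/37))/f - 324603/(-371015) = ((67*(-16))*(38/20 + 15/37))/65499 - 324603/(-371015) = -1072*(38*(1/20) + 15*(1/37))*(1/65499) - 324603*(-1/371015) = -1072*(19/10 + 15/37)*(1/65499) + 324603/371015 = -1072*853/370*(1/65499) + 324603/371015 = -457208/185*1/65499 + 324603/371015 = -457208/12117315 + 324603/371015 = 150547430993/179828224989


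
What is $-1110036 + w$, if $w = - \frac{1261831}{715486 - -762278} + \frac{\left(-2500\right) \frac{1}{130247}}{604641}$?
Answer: $- \frac{43061241551116774935515}{38792623326564276} \approx -1.11 \cdot 10^{6}$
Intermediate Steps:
$w = - \frac{33124190672261579}{38792623326564276}$ ($w = - \frac{1261831}{715486 + 762278} + \left(-2500\right) \frac{1}{130247} \cdot \frac{1}{604641} = - \frac{1261831}{1477764} - \frac{2500}{78752676327} = - \frac{33124190672261579}{38792623326564276} \approx -0.85388$)
$-1110036 + w = -1110036 - \frac{33124190672261579}{38792623326564276} = - \frac{43061241551116774935515}{38792623326564276}$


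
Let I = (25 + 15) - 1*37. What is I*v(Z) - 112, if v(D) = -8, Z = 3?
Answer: -136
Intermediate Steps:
I = 3 (I = 40 - 37 = 3)
I*v(Z) - 112 = 3*(-8) - 112 = -24 - 112 = -136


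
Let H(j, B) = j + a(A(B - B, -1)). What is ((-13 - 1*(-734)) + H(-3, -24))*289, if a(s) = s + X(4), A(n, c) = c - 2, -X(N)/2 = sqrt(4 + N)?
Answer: 206635 - 1156*sqrt(2) ≈ 2.0500e+5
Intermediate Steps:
X(N) = -2*sqrt(4 + N)
A(n, c) = -2 + c
a(s) = s - 4*sqrt(2) (a(s) = s - 2*sqrt(4 + 4) = s - 4*sqrt(2))
H(j, B) = -3 + j - 4*sqrt(2) (H(j, B) = j + ((-2 - 1) - 4*sqrt(2)) = j + (-3 - 4*sqrt(2)) = -3 + j - 4*sqrt(2))
((-13 - 1*(-734)) + H(-3, -24))*289 = ((-13 - 1*(-734)) + (-3 - 3 - 4*sqrt(2)))*289 = ((-13 + 734) + (-6 - 4*sqrt(2)))*289 = (721 + (-6 - 4*sqrt(2)))*289 = (715 - 4*sqrt(2))*289 = 206635 - 1156*sqrt(2)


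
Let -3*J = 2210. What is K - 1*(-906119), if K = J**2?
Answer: 13039171/9 ≈ 1.4488e+6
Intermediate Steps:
J = -2210/3 (J = -1/3*2210 = -2210/3 ≈ -736.67)
K = 4884100/9 (K = (-2210/3)**2 = 4884100/9 ≈ 5.4268e+5)
K - 1*(-906119) = 4884100/9 - 1*(-906119) = 4884100/9 + 906119 = 13039171/9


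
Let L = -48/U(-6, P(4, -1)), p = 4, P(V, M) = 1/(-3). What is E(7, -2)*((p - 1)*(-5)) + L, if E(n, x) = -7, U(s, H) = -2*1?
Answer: 129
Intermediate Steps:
P(V, M) = -⅓
U(s, H) = -2
L = 24 (L = -48/(-2) = -48*(-½) = 24)
E(7, -2)*((p - 1)*(-5)) + L = -7*(4 - 1)*(-5) + 24 = -21*(-5) + 24 = -7*(-15) + 24 = 105 + 24 = 129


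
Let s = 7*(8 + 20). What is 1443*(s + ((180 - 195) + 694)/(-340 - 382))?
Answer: 203222019/722 ≈ 2.8147e+5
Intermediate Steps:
s = 196 (s = 7*28 = 196)
1443*(s + ((180 - 195) + 694)/(-340 - 382)) = 1443*(196 + ((180 - 195) + 694)/(-340 - 382)) = 1443*(196 + (-15 + 694)/(-722)) = 1443*(196 + 679*(-1/722)) = 1443*(196 - 679/722) = 1443*(140833/722) = 203222019/722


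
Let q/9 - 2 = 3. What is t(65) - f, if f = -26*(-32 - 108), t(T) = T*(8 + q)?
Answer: -195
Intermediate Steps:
q = 45 (q = 18 + 9*3 = 18 + 27 = 45)
t(T) = 53*T (t(T) = T*(8 + 45) = T*53 = 53*T)
f = 3640 (f = -26*(-140) = 3640)
t(65) - f = 53*65 - 1*3640 = 3445 - 3640 = -195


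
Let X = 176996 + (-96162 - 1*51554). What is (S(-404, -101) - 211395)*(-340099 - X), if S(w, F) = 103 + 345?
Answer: 77919391913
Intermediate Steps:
S(w, F) = 448
X = 29280 (X = 176996 + (-96162 - 51554) = 176996 - 147716 = 29280)
(S(-404, -101) - 211395)*(-340099 - X) = (448 - 211395)*(-340099 - 1*29280) = -210947*(-340099 - 29280) = -210947*(-369379) = 77919391913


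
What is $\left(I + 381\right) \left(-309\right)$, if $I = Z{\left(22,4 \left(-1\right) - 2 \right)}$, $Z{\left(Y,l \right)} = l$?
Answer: $-115875$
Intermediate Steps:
$I = -6$ ($I = 4 \left(-1\right) - 2 = -4 - 2 = -6$)
$\left(I + 381\right) \left(-309\right) = \left(-6 + 381\right) \left(-309\right) = 375 \left(-309\right) = -115875$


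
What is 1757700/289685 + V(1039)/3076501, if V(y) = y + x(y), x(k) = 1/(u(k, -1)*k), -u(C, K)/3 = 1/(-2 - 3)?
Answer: 3371264157434396/555584174208129 ≈ 6.0680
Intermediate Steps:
u(C, K) = ⅗ (u(C, K) = -3/(-2 - 3) = -3/(-5) = -3*(-⅕) = ⅗)
x(k) = 5/(3*k) (x(k) = 1/((⅗)*k) = 5/(3*k))
V(y) = y + 5/(3*y)
1757700/289685 + V(1039)/3076501 = 1757700/289685 + (1039 + (5/3)/1039)/3076501 = 1757700*(1/289685) + (1039 + (5/3)*(1/1039))*(1/3076501) = 351540/57937 + (1039 + 5/3117)*(1/3076501) = 351540/57937 + (3238568/3117)*(1/3076501) = 351540/57937 + 3238568/9589453617 = 3371264157434396/555584174208129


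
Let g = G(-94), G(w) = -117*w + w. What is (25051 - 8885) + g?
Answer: 27070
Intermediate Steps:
G(w) = -116*w
g = 10904 (g = -116*(-94) = 10904)
(25051 - 8885) + g = (25051 - 8885) + 10904 = 16166 + 10904 = 27070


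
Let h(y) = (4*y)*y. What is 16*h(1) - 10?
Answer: 54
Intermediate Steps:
h(y) = 4*y**2
16*h(1) - 10 = 16*(4*1**2) - 10 = 16*(4*1) - 10 = 16*4 - 10 = 64 - 10 = 54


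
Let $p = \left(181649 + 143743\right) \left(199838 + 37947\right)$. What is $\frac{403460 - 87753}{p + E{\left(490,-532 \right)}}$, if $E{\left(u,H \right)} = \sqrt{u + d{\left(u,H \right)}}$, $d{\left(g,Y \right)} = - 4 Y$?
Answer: $\frac{12213652007930520}{2993316617593250177891} - \frac{315707 \sqrt{2618}}{5986633235186500355782} \approx 4.0803 \cdot 10^{-6}$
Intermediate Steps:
$p = 77373336720$ ($p = 325392 \cdot 237785 = 77373336720$)
$E{\left(u,H \right)} = \sqrt{u - 4 H}$
$\frac{403460 - 87753}{p + E{\left(490,-532 \right)}} = \frac{403460 - 87753}{77373336720 + \sqrt{490 - -2128}} = \frac{315707}{77373336720 + \sqrt{490 + 2128}} = \frac{315707}{77373336720 + \sqrt{2618}}$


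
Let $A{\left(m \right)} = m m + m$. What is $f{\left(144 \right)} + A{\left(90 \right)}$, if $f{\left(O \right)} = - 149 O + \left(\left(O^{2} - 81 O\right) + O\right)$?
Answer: $-4050$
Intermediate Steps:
$A{\left(m \right)} = m + m^{2}$ ($A{\left(m \right)} = m^{2} + m = m + m^{2}$)
$f{\left(O \right)} = O^{2} - 229 O$ ($f{\left(O \right)} = - 149 O + \left(O^{2} - 80 O\right) = O^{2} - 229 O$)
$f{\left(144 \right)} + A{\left(90 \right)} = 144 \left(-229 + 144\right) + 90 \left(1 + 90\right) = 144 \left(-85\right) + 90 \cdot 91 = -12240 + 8190 = -4050$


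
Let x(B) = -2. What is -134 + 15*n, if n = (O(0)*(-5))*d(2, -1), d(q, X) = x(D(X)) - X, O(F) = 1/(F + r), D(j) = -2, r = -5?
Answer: -149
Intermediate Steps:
O(F) = 1/(-5 + F) (O(F) = 1/(F - 5) = 1/(-5 + F))
d(q, X) = -2 - X
n = -1 (n = (-5/(-5 + 0))*(-2 - 1*(-1)) = (-5/(-5))*(-2 + 1) = -⅕*(-5)*(-1) = 1*(-1) = -1)
-134 + 15*n = -134 + 15*(-1) = -134 - 15 = -149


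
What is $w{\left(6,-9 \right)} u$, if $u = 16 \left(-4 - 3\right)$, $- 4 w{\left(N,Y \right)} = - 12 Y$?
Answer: $3024$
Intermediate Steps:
$w{\left(N,Y \right)} = 3 Y$ ($w{\left(N,Y \right)} = - \frac{\left(-12\right) Y}{4} = 3 Y$)
$u = -112$ ($u = 16 \left(-7\right) = -112$)
$w{\left(6,-9 \right)} u = 3 \left(-9\right) \left(-112\right) = \left(-27\right) \left(-112\right) = 3024$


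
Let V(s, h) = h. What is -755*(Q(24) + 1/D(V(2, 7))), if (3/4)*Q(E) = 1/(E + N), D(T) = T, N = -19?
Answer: -6493/21 ≈ -309.19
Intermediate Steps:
Q(E) = 4/(3*(-19 + E)) (Q(E) = 4/(3*(E - 19)) = 4/(3*(-19 + E)))
-755*(Q(24) + 1/D(V(2, 7))) = -755*(4/(3*(-19 + 24)) + 1/7) = -755*((4/3)/5 + 1/7) = -755*((4/3)*(1/5) + 1/7) = -755*(4/15 + 1/7) = -755*43/105 = -6493/21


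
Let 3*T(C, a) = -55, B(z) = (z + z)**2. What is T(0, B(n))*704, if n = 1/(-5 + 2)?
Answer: -38720/3 ≈ -12907.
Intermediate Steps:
n = -1/3 (n = 1/(-3) = -1/3 ≈ -0.33333)
B(z) = 4*z**2 (B(z) = (2*z)**2 = 4*z**2)
T(C, a) = -55/3 (T(C, a) = (1/3)*(-55) = -55/3)
T(0, B(n))*704 = -55/3*704 = -38720/3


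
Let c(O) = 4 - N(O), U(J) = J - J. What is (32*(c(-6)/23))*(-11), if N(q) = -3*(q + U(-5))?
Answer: 4928/23 ≈ 214.26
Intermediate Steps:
U(J) = 0
N(q) = -3*q (N(q) = -3*(q + 0) = -3*q)
c(O) = 4 + 3*O (c(O) = 4 - (-3)*O = 4 + 3*O)
(32*(c(-6)/23))*(-11) = (32*((4 + 3*(-6))/23))*(-11) = (32*((4 - 18)*(1/23)))*(-11) = (32*(-14*1/23))*(-11) = (32*(-14/23))*(-11) = -448/23*(-11) = 4928/23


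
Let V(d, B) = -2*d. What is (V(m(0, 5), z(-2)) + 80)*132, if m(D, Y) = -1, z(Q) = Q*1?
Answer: 10824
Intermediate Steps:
z(Q) = Q
(V(m(0, 5), z(-2)) + 80)*132 = (-2*(-1) + 80)*132 = (2 + 80)*132 = 82*132 = 10824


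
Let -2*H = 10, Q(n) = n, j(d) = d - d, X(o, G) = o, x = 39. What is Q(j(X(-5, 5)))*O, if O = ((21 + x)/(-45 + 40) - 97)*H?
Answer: 0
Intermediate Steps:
j(d) = 0
H = -5 (H = -1/2*10 = -5)
O = 545 (O = ((21 + 39)/(-45 + 40) - 97)*(-5) = (60/(-5) - 97)*(-5) = (60*(-1/5) - 97)*(-5) = (-12 - 97)*(-5) = -109*(-5) = 545)
Q(j(X(-5, 5)))*O = 0*545 = 0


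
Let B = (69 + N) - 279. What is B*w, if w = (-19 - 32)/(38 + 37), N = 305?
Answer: -323/5 ≈ -64.600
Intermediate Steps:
B = 95 (B = (69 + 305) - 279 = 374 - 279 = 95)
w = -17/25 (w = -51/75 = -51*1/75 = -17/25 ≈ -0.68000)
B*w = 95*(-17/25) = -323/5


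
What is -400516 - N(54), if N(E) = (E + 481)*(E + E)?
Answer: -458296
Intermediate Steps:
N(E) = 2*E*(481 + E) (N(E) = (481 + E)*(2*E) = 2*E*(481 + E))
-400516 - N(54) = -400516 - 2*54*(481 + 54) = -400516 - 2*54*535 = -400516 - 1*57780 = -400516 - 57780 = -458296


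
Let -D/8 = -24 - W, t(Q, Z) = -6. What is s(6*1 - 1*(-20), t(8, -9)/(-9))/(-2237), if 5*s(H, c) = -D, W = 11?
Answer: 56/2237 ≈ 0.025034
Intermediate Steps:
D = 280 (D = -8*(-24 - 1*11) = -8*(-24 - 11) = -8*(-35) = 280)
s(H, c) = -56 (s(H, c) = (-1*280)/5 = (1/5)*(-280) = -56)
s(6*1 - 1*(-20), t(8, -9)/(-9))/(-2237) = -56/(-2237) = -56*(-1/2237) = 56/2237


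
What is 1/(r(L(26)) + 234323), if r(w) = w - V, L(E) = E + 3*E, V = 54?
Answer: 1/234373 ≈ 4.2667e-6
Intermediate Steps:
L(E) = 4*E
r(w) = -54 + w (r(w) = w - 1*54 = w - 54 = -54 + w)
1/(r(L(26)) + 234323) = 1/((-54 + 4*26) + 234323) = 1/((-54 + 104) + 234323) = 1/(50 + 234323) = 1/234373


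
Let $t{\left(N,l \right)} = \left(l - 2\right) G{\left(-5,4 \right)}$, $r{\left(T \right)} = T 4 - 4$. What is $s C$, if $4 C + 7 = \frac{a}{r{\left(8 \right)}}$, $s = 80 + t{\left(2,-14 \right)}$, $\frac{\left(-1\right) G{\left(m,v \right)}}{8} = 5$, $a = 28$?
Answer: $-1080$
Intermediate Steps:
$G{\left(m,v \right)} = -40$ ($G{\left(m,v \right)} = \left(-8\right) 5 = -40$)
$r{\left(T \right)} = -4 + 4 T$ ($r{\left(T \right)} = 4 T - 4 = -4 + 4 T$)
$t{\left(N,l \right)} = 80 - 40 l$ ($t{\left(N,l \right)} = \left(l - 2\right) \left(-40\right) = \left(-2 + l\right) \left(-40\right) = 80 - 40 l$)
$s = 720$ ($s = 80 + \left(80 - -560\right) = 80 + \left(80 + 560\right) = 80 + 640 = 720$)
$C = - \frac{3}{2}$ ($C = - \frac{7}{4} + \frac{28 \frac{1}{-4 + 4 \cdot 8}}{4} = - \frac{7}{4} + \frac{28 \frac{1}{-4 + 32}}{4} = - \frac{7}{4} + \frac{28 \cdot \frac{1}{28}}{4} = - \frac{7}{4} + \frac{1}{4} \cdot 1 = - \frac{7}{4} + \frac{1}{4} = - \frac{3}{2} \approx -1.5$)
$s C = 720 \left(- \frac{3}{2}\right) = -1080$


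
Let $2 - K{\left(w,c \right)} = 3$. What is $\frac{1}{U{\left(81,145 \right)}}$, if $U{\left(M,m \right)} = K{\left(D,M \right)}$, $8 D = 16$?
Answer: $-1$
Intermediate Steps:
$D = 2$ ($D = \frac{1}{8} \cdot 16 = 2$)
$K{\left(w,c \right)} = -1$ ($K{\left(w,c \right)} = 2 - 3 = -1$)
$U{\left(M,m \right)} = -1$
$\frac{1}{U{\left(81,145 \right)}} = \frac{1}{-1} = -1$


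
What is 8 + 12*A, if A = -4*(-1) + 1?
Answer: 68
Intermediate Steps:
A = 5 (A = 4 + 1 = 5)
8 + 12*A = 8 + 12*5 = 8 + 60 = 68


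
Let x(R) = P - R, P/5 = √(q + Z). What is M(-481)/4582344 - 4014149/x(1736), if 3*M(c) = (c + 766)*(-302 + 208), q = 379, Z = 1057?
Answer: 210081083686093/89771616012 + 20070745*√359/1488898 ≈ 2595.6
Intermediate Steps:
P = 10*√359 (P = 5*√(379 + 1057) = 5*√1436 = 5*(2*√359) = 10*√359 ≈ 189.47)
M(c) = -72004/3 - 94*c/3 (M(c) = ((c + 766)*(-302 + 208))/3 = ((766 + c)*(-94))/3 = (-72004 - 94*c)/3 = -72004/3 - 94*c/3)
x(R) = -R + 10*√359 (x(R) = 10*√359 - R = -R + 10*√359)
M(-481)/4582344 - 4014149/x(1736) = (-72004/3 - 94/3*(-481))/4582344 - 4014149/(-1*1736 + 10*√359) = (-72004/3 + 45214/3)*(1/4582344) - 4014149/(-1736 + 10*√359) = -8930*1/4582344 - 4014149/(-1736 + 10*√359) = -235/120588 - 4014149/(-1736 + 10*√359)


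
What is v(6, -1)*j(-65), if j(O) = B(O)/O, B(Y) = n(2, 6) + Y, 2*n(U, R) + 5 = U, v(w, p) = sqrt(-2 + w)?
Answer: 133/65 ≈ 2.0462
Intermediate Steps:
n(U, R) = -5/2 + U/2
B(Y) = -3/2 + Y (B(Y) = (-5/2 + (1/2)*2) + Y = (-5/2 + 1) + Y = -3/2 + Y)
j(O) = (-3/2 + O)/O
v(6, -1)*j(-65) = sqrt(-2 + 6)*((-3/2 - 65)/(-65)) = sqrt(4)*(-1/65*(-133/2)) = 2*(133/130) = 133/65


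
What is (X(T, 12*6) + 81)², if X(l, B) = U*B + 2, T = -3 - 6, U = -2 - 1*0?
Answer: 3721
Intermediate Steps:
U = -2 (U = -2 + 0 = -2)
T = -9
X(l, B) = 2 - 2*B (X(l, B) = -2*B + 2 = 2 - 2*B)
(X(T, 12*6) + 81)² = ((2 - 24*6) + 81)² = ((2 - 2*72) + 81)² = ((2 - 144) + 81)² = (-142 + 81)² = (-61)² = 3721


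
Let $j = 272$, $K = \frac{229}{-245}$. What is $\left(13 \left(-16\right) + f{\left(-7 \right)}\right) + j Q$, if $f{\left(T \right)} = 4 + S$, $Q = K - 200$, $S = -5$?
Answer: $- \frac{13441493}{245} \approx -54863.0$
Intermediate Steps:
$K = - \frac{229}{245}$ ($K = 229 \left(- \frac{1}{245}\right) = - \frac{229}{245} \approx -0.93469$)
$Q = - \frac{49229}{245}$ ($Q = - \frac{229}{245} - 200 = - \frac{49229}{245} \approx -200.93$)
$f{\left(T \right)} = -1$ ($f{\left(T \right)} = 4 - 5 = -1$)
$\left(13 \left(-16\right) + f{\left(-7 \right)}\right) + j Q = \left(13 \left(-16\right) - 1\right) + 272 \left(- \frac{49229}{245}\right) = \left(-208 - 1\right) - \frac{13390288}{245} = -209 - \frac{13390288}{245} = - \frac{13441493}{245}$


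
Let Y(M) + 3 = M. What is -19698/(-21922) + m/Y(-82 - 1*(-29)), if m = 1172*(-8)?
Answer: 12915235/76727 ≈ 168.33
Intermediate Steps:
m = -9376
Y(M) = -3 + M
-19698/(-21922) + m/Y(-82 - 1*(-29)) = -19698/(-21922) - 9376/(-3 + (-82 - 1*(-29))) = -19698*(-1/21922) - 9376/(-3 + (-82 + 29)) = 9849/10961 - 9376/(-3 - 53) = 9849/10961 - 9376/(-56) = 9849/10961 - 9376*(-1/56) = 9849/10961 + 1172/7 = 12915235/76727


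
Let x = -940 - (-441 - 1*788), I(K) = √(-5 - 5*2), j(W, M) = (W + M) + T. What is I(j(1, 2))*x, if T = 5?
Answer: 289*I*√15 ≈ 1119.3*I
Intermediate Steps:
j(W, M) = 5 + M + W (j(W, M) = (W + M) + 5 = (M + W) + 5 = 5 + M + W)
I(K) = I*√15 (I(K) = √(-5 - 10) = √(-15) = I*√15)
x = 289 (x = -940 - (-441 - 788) = -940 - 1*(-1229) = -940 + 1229 = 289)
I(j(1, 2))*x = (I*√15)*289 = 289*I*√15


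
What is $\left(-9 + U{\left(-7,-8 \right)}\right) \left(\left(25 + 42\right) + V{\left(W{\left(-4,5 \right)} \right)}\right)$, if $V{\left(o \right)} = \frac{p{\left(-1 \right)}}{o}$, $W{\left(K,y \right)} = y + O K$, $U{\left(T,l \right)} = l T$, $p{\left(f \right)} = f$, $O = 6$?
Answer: $\frac{59878}{19} \approx 3151.5$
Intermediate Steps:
$U{\left(T,l \right)} = T l$
$W{\left(K,y \right)} = y + 6 K$
$V{\left(o \right)} = - \frac{1}{o}$
$\left(-9 + U{\left(-7,-8 \right)}\right) \left(\left(25 + 42\right) + V{\left(W{\left(-4,5 \right)} \right)}\right) = \left(-9 - -56\right) \left(\left(25 + 42\right) - \frac{1}{5 + 6 \left(-4\right)}\right) = \left(-9 + 56\right) \left(67 - \frac{1}{5 - 24}\right) = 47 \left(67 - \frac{1}{-19}\right) = 47 \left(67 - - \frac{1}{19}\right) = 47 \left(67 + \frac{1}{19}\right) = 47 \cdot \frac{1274}{19} = \frac{59878}{19}$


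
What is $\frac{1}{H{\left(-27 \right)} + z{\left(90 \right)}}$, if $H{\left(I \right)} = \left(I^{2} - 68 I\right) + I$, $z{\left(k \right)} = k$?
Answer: $\frac{1}{2628} \approx 0.00038052$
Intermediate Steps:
$H{\left(I \right)} = I^{2} - 67 I$
$\frac{1}{H{\left(-27 \right)} + z{\left(90 \right)}} = \frac{1}{- 27 \left(-67 - 27\right) + 90} = \frac{1}{\left(-27\right) \left(-94\right) + 90} = \frac{1}{2538 + 90} = \frac{1}{2628}$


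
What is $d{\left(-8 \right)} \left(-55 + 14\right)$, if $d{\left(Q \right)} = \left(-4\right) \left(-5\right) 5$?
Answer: $-4100$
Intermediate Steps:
$d{\left(Q \right)} = 100$ ($d{\left(Q \right)} = 20 \cdot 5 = 100$)
$d{\left(-8 \right)} \left(-55 + 14\right) = 100 \left(-55 + 14\right) = 100 \left(-41\right) = -4100$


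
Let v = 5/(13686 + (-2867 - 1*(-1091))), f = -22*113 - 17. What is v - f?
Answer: 5962147/2382 ≈ 2503.0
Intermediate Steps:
f = -2503 (f = -2486 - 17 = -2503)
v = 1/2382 (v = 5/(13686 + (-2867 + 1091)) = 5/(13686 - 1776) = 5/11910 = 5*(1/11910) = 1/2382 ≈ 0.00041982)
v - f = 1/2382 - 1*(-2503) = 1/2382 + 2503 = 5962147/2382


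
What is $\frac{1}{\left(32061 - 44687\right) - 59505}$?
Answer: $- \frac{1}{72131} \approx -1.3864 \cdot 10^{-5}$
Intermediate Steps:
$\frac{1}{\left(32061 - 44687\right) - 59505} = \frac{1}{-12626 - 59505} = \frac{1}{-72131} = - \frac{1}{72131}$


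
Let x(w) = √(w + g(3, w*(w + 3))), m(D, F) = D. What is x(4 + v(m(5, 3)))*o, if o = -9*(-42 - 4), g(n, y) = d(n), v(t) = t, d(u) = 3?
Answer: 828*√3 ≈ 1434.1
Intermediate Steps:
g(n, y) = 3
o = 414 (o = -9*(-46) = 414)
x(w) = √(3 + w) (x(w) = √(w + 3) = √(3 + w))
x(4 + v(m(5, 3)))*o = √(3 + (4 + 5))*414 = √(3 + 9)*414 = √12*414 = (2*√3)*414 = 828*√3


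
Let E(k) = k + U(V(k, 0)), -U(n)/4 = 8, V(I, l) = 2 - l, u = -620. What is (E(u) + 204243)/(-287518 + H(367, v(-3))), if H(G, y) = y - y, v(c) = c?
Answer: -203591/287518 ≈ -0.70810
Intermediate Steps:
U(n) = -32 (U(n) = -4*8 = -32)
H(G, y) = 0
E(k) = -32 + k (E(k) = k - 32 = -32 + k)
(E(u) + 204243)/(-287518 + H(367, v(-3))) = ((-32 - 620) + 204243)/(-287518 + 0) = (-652 + 204243)/(-287518) = 203591*(-1/287518) = -203591/287518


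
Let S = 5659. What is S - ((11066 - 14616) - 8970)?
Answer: 18179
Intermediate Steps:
S - ((11066 - 14616) - 8970) = 5659 - ((11066 - 14616) - 8970) = 5659 - (-3550 - 8970) = 5659 - 1*(-12520) = 5659 + 12520 = 18179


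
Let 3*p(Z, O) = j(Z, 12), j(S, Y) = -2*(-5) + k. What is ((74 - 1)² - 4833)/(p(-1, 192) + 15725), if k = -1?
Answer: 31/983 ≈ 0.031536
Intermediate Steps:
j(S, Y) = 9 (j(S, Y) = -2*(-5) - 1 = 10 - 1 = 9)
p(Z, O) = 3 (p(Z, O) = (⅓)*9 = 3)
((74 - 1)² - 4833)/(p(-1, 192) + 15725) = ((74 - 1)² - 4833)/(3 + 15725) = (73² - 4833)/15728 = (5329 - 4833)*(1/15728) = 496*(1/15728) = 31/983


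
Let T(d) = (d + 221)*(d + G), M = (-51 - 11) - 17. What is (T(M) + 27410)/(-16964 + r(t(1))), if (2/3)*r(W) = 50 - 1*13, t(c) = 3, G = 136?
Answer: -10144/4831 ≈ -2.0998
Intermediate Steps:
r(W) = 111/2 (r(W) = 3*(50 - 1*13)/2 = 3*(50 - 13)/2 = (3/2)*37 = 111/2)
M = -79 (M = -62 - 17 = -79)
T(d) = (136 + d)*(221 + d) (T(d) = (d + 221)*(d + 136) = (221 + d)*(136 + d) = (136 + d)*(221 + d))
(T(M) + 27410)/(-16964 + r(t(1))) = ((30056 + (-79)² + 357*(-79)) + 27410)/(-16964 + 111/2) = ((30056 + 6241 - 28203) + 27410)/(-33817/2) = (8094 + 27410)*(-2/33817) = 35504*(-2/33817) = -10144/4831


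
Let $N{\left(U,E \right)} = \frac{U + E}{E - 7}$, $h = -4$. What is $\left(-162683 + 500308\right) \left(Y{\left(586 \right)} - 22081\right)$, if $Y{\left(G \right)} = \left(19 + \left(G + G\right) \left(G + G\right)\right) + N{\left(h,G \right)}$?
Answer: $\frac{88067435242500}{193} \approx 4.5631 \cdot 10^{11}$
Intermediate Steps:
$N{\left(U,E \right)} = \frac{E + U}{-7 + E}$
$Y{\left(G \right)} = 19 + 4 G^{2} + \frac{-4 + G}{-7 + G}$ ($Y{\left(G \right)} = \left(19 + \left(G + G\right) \left(G + G\right)\right) + \frac{G - 4}{-7 + G} = \left(19 + 2 G 2 G\right) + \frac{-4 + G}{-7 + G} = \left(19 + 4 G^{2}\right) + \frac{-4 + G}{-7 + G} = 19 + 4 G^{2} + \frac{-4 + G}{-7 + G}$)
$\left(-162683 + 500308\right) \left(Y{\left(586 \right)} - 22081\right) = \left(-162683 + 500308\right) \left(\frac{-4 + 586 + \left(-7 + 586\right) \left(19 + 4 \cdot 586^{2}\right)}{-7 + 586} - 22081\right) = 337625 \left(\frac{-4 + 586 + 579 \left(19 + 4 \cdot 343396\right)}{579} - 22081\right) = 337625 \left(\frac{-4 + 586 + 579 \left(19 + 1373584\right)}{579} - 22081\right) = 337625 \left(\frac{-4 + 586 + 579 \cdot 1373603}{579} - 22081\right) = 337625 \left(\frac{-4 + 586 + 795316137}{579} - 22081\right) = 337625 \left(\frac{1}{579} \cdot 795316719 - 22081\right) = 337625 \left(\frac{265105573}{193} - 22081\right) = 337625 \cdot \frac{260843940}{193} = \frac{88067435242500}{193}$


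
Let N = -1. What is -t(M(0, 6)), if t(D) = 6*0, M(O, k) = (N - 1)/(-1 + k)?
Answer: 0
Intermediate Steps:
M(O, k) = -2/(-1 + k) (M(O, k) = (-1 - 1)/(-1 + k) = -2/(-1 + k))
t(D) = 0
-t(M(0, 6)) = -1*0 = 0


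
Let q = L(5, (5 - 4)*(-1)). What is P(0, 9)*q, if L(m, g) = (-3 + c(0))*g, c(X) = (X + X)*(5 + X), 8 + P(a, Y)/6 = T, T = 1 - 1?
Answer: -144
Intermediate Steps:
T = 0
P(a, Y) = -48 (P(a, Y) = -48 + 6*0 = -48 + 0 = -48)
c(X) = 2*X*(5 + X) (c(X) = (2*X)*(5 + X) = 2*X*(5 + X))
L(m, g) = -3*g (L(m, g) = (-3 + 2*0*(5 + 0))*g = (-3 + 2*0*5)*g = (-3 + 0)*g = -3*g)
q = 3 (q = -3*(5 - 4)*(-1) = -3*(-1) = 3)
P(0, 9)*q = -48*3 = -144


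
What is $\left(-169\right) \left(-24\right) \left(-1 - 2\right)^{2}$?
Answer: $36504$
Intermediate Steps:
$\left(-169\right) \left(-24\right) \left(-1 - 2\right)^{2} = 4056 \left(-3\right)^{2} = 4056 \cdot 9 = 36504$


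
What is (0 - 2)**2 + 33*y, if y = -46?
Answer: -1514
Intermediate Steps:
(0 - 2)**2 + 33*y = (0 - 2)**2 + 33*(-46) = (-2)**2 - 1518 = 4 - 1518 = -1514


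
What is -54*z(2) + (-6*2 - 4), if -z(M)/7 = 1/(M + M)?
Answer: 157/2 ≈ 78.500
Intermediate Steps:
z(M) = -7/(2*M) (z(M) = -7/(M + M) = -7*1/(2*M) = -7/(2*M))
-54*z(2) + (-6*2 - 4) = -(-189)/2 + (-6*2 - 4) = -(-189)/2 + (-12 - 4) = -54*(-7/4) - 16 = 189/2 - 16 = 157/2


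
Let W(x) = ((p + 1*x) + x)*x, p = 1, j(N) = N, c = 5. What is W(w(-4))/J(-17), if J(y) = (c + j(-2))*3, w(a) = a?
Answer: 28/9 ≈ 3.1111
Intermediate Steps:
J(y) = 9 (J(y) = (5 - 2)*3 = 3*3 = 9)
W(x) = x*(1 + 2*x) (W(x) = ((1 + 1*x) + x)*x = ((1 + x) + x)*x = (1 + 2*x)*x = x*(1 + 2*x))
W(w(-4))/J(-17) = -4*(1 + 2*(-4))/9 = -4*(1 - 8)*(⅑) = -4*(-7)*(⅑) = 28*(⅑) = 28/9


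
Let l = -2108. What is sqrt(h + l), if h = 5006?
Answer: 3*sqrt(322) ≈ 53.833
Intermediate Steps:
sqrt(h + l) = sqrt(5006 - 2108) = sqrt(2898) = 3*sqrt(322)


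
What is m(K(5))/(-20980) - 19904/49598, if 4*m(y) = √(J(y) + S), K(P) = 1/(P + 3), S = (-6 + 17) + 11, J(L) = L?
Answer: -9952/24799 - √354/335680 ≈ -0.40136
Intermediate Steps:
S = 22 (S = 11 + 11 = 22)
K(P) = 1/(3 + P)
m(y) = √(22 + y)/4 (m(y) = √(y + 22)/4 = √(22 + y)/4)
m(K(5))/(-20980) - 19904/49598 = (√(22 + 1/(3 + 5))/4)/(-20980) - 19904/49598 = (√(22 + 1/8)/4)*(-1/20980) - 19904*1/49598 = (√(22 + ⅛)/4)*(-1/20980) - 9952/24799 = (√(177/8)/4)*(-1/20980) - 9952/24799 = ((√354/4)/4)*(-1/20980) - 9952/24799 = (√354/16)*(-1/20980) - 9952/24799 = -√354/335680 - 9952/24799 = -9952/24799 - √354/335680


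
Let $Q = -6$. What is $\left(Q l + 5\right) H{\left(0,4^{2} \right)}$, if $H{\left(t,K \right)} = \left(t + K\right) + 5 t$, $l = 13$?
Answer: $-1168$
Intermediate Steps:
$H{\left(t,K \right)} = K + 6 t$ ($H{\left(t,K \right)} = \left(K + t\right) + 5 t = K + 6 t$)
$\left(Q l + 5\right) H{\left(0,4^{2} \right)} = \left(\left(-6\right) 13 + 5\right) \left(4^{2} + 6 \cdot 0\right) = \left(-78 + 5\right) \left(16 + 0\right) = \left(-73\right) 16 = -1168$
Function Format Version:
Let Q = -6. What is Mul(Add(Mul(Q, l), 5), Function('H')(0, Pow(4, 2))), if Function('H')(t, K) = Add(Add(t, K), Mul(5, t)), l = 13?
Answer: -1168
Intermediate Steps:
Function('H')(t, K) = Add(K, Mul(6, t)) (Function('H')(t, K) = Add(Add(K, t), Mul(5, t)) = Add(K, Mul(6, t)))
Mul(Add(Mul(Q, l), 5), Function('H')(0, Pow(4, 2))) = Mul(Add(Mul(-6, 13), 5), Add(Pow(4, 2), Mul(6, 0))) = Mul(Add(-78, 5), Add(16, 0)) = Mul(-73, 16) = -1168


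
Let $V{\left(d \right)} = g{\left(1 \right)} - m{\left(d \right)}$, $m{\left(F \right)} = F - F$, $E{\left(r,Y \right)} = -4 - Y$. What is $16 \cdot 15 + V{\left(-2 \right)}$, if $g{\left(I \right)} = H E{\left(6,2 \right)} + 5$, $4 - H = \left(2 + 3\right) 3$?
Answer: $311$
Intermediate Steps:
$H = -11$ ($H = 4 - \left(2 + 3\right) 3 = 4 - 5 \cdot 3 = 4 - 15 = -11$)
$g{\left(I \right)} = 71$ ($g{\left(I \right)} = - 11 \left(-4 - 2\right) + 5 = \left(-11\right) \left(-6\right) + 5 = 66 + 5 = 71$)
$m{\left(F \right)} = 0$
$V{\left(d \right)} = 71$ ($V{\left(d \right)} = 71 - 0 = 71 + 0 = 71$)
$16 \cdot 15 + V{\left(-2 \right)} = 16 \cdot 15 + 71 = 240 + 71 = 311$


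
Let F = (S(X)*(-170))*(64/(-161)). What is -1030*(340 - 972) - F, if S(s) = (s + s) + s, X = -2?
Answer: 104869840/161 ≈ 6.5137e+5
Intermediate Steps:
S(s) = 3*s (S(s) = 2*s + s = 3*s)
F = -65280/161 (F = ((3*(-2))*(-170))*(64/(-161)) = (-6*(-170))*(64*(-1/161)) = 1020*(-64/161) = -65280/161 ≈ -405.47)
-1030*(340 - 972) - F = -1030*(340 - 972) - 1*(-65280/161) = -1030*(-632) + 65280/161 = 650960 + 65280/161 = 104869840/161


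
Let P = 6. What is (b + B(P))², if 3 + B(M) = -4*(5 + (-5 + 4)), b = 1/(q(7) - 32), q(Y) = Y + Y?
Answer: 117649/324 ≈ 363.11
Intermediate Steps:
q(Y) = 2*Y
b = -1/18 (b = 1/(2*7 - 32) = 1/(14 - 32) = 1/(-18) = -1/18 ≈ -0.055556)
B(M) = -19 (B(M) = -3 - 4*(5 + (-5 + 4)) = -3 - 4*(5 - 1) = -3 - 4*4 = -3 - 16 = -19)
(b + B(P))² = (-1/18 - 19)² = (-343/18)² = 117649/324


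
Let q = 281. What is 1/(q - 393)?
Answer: -1/112 ≈ -0.0089286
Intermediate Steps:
1/(q - 393) = 1/(281 - 393) = 1/(-112) = -1/112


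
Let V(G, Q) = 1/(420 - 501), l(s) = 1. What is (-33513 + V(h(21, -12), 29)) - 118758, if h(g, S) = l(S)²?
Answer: -12333952/81 ≈ -1.5227e+5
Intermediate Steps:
h(g, S) = 1 (h(g, S) = 1² = 1)
V(G, Q) = -1/81 (V(G, Q) = 1/(-81) = -1/81)
(-33513 + V(h(21, -12), 29)) - 118758 = (-33513 - 1/81) - 118758 = -2714554/81 - 118758 = -12333952/81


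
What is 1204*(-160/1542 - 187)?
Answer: -173685428/771 ≈ -2.2527e+5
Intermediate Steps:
1204*(-160/1542 - 187) = 1204*(-160*1/1542 - 187) = 1204*(-80/771 - 187) = 1204*(-144257/771) = -173685428/771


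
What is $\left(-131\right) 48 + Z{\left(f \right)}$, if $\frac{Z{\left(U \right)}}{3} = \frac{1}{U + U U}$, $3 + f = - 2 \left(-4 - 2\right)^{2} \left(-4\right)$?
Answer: $- \frac{170844959}{27170} \approx -6288.0$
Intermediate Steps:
$f = 285$ ($f = -3 + - 2 \left(-4 - 2\right)^{2} \left(-4\right) = -3 + - 2 \left(-6\right)^{2} \left(-4\right) = -3 + \left(-2\right) 36 \left(-4\right) = -3 - -288 = -3 + 288 = 285$)
$Z{\left(U \right)} = \frac{3}{U + U^{2}}$ ($Z{\left(U \right)} = \frac{3}{U + U U} = \frac{3}{U + U^{2}}$)
$\left(-131\right) 48 + Z{\left(f \right)} = \left(-131\right) 48 + \frac{3}{285 \left(1 + 285\right)} = -6288 + 3 \cdot \frac{1}{285} \cdot \frac{1}{286} = -6288 + \frac{1}{27170} = - \frac{170844959}{27170}$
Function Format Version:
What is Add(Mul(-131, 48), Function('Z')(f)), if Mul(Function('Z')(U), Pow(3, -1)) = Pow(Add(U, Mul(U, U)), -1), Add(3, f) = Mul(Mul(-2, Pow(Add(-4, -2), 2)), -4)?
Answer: Rational(-170844959, 27170) ≈ -6288.0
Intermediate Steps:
f = 285 (f = Add(-3, Mul(Mul(-2, Pow(Add(-4, -2), 2)), -4)) = Add(-3, Mul(Mul(-2, Pow(-6, 2)), -4)) = Add(-3, Mul(Mul(-2, 36), -4)) = Add(-3, Mul(-72, -4)) = Add(-3, 288) = 285)
Function('Z')(U) = Mul(3, Pow(Add(U, Pow(U, 2)), -1)) (Function('Z')(U) = Mul(3, Pow(Add(U, Mul(U, U)), -1)) = Mul(3, Pow(Add(U, Pow(U, 2)), -1)))
Add(Mul(-131, 48), Function('Z')(f)) = Add(Mul(-131, 48), Mul(3, Pow(285, -1), Pow(Add(1, 285), -1))) = Add(-6288, Mul(3, Rational(1, 285), Pow(286, -1))) = Add(-6288, Mul(3, Rational(1, 285), Rational(1, 286))) = Add(-6288, Rational(1, 27170)) = Rational(-170844959, 27170)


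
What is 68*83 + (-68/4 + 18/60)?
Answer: 56273/10 ≈ 5627.3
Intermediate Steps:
68*83 + (-68/4 + 18/60) = 5644 + (-68*¼ + 18*(1/60)) = 5644 + (-17 + 3/10) = 5644 - 167/10 = 56273/10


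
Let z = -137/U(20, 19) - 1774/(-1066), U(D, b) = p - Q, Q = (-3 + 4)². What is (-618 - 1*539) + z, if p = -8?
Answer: -5469125/4797 ≈ -1140.1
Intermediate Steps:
Q = 1 (Q = 1² = 1)
U(D, b) = -9 (U(D, b) = -8 - 1*1 = -8 - 1 = -9)
z = 81004/4797 (z = -137/(-9) - 1774/(-1066) = -137*(-⅑) - 1774*(-1/1066) = 137/9 + 887/533 = 81004/4797 ≈ 16.886)
(-618 - 1*539) + z = (-618 - 1*539) + 81004/4797 = (-618 - 539) + 81004/4797 = -1157 + 81004/4797 = -5469125/4797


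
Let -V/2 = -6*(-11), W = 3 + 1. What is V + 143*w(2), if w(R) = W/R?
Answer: 154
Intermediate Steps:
W = 4
V = -132 (V = -(-12)*(-11) = -2*66 = -132)
w(R) = 4/R
V + 143*w(2) = -132 + 143*(4/2) = -132 + 143*(4*(½)) = -132 + 143*2 = -132 + 286 = 154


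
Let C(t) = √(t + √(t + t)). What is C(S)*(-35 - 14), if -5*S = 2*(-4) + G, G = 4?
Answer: -49*√(20 + 10*√10)/5 ≈ -70.412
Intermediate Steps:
S = ⅘ (S = -(2*(-4) + 4)/5 = -(-8 + 4)/5 = -⅕*(-4) = ⅘ ≈ 0.80000)
C(t) = √(t + √2*√t) (C(t) = √(t + √(2*t)) = √(t + √2*√t))
C(S)*(-35 - 14) = √(⅘ + √2*√(⅘))*(-35 - 14) = √(⅘ + √2*(2*√5/5))*(-49) = √(⅘ + 2*√10/5)*(-49) = -49*√(⅘ + 2*√10/5)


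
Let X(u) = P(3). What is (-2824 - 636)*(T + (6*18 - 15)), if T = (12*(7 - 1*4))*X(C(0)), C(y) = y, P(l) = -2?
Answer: -72660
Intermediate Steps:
X(u) = -2
T = -72 (T = (12*(7 - 1*4))*(-2) = (12*(7 - 4))*(-2) = (12*3)*(-2) = 36*(-2) = -72)
(-2824 - 636)*(T + (6*18 - 15)) = (-2824 - 636)*(-72 + (6*18 - 15)) = -3460*(-72 + (108 - 15)) = -3460*(-72 + 93) = -3460*21 = -72660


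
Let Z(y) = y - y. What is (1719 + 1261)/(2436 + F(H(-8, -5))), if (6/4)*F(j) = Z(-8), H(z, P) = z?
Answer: 745/609 ≈ 1.2233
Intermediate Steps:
Z(y) = 0
F(j) = 0 (F(j) = (⅔)*0 = 0)
(1719 + 1261)/(2436 + F(H(-8, -5))) = (1719 + 1261)/(2436 + 0) = 2980/2436 = 2980*(1/2436) = 745/609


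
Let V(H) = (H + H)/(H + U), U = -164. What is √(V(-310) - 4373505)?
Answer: 5*I*√9826213155/237 ≈ 2091.3*I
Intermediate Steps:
V(H) = 2*H/(-164 + H) (V(H) = (H + H)/(H - 164) = (2*H)/(-164 + H) = 2*H/(-164 + H))
√(V(-310) - 4373505) = √(2*(-310)/(-164 - 310) - 4373505) = √(2*(-310)/(-474) - 4373505) = √(2*(-310)*(-1/474) - 4373505) = √(310/237 - 4373505) = √(-1036520375/237) = 5*I*√9826213155/237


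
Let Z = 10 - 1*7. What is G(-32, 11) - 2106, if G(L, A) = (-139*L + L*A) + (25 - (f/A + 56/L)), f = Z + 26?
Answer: 88621/44 ≈ 2014.1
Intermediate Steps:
Z = 3 (Z = 10 - 7 = 3)
f = 29 (f = 3 + 26 = 29)
G(L, A) = 25 - 139*L - 56/L - 29/A + A*L (G(L, A) = (-139*L + L*A) + (25 - (29/A + 56/L)) = (-139*L + A*L) + (25 + (-56/L - 29/A)) = (-139*L + A*L) + (25 - 56/L - 29/A) = 25 - 139*L - 56/L - 29/A + A*L)
G(-32, 11) - 2106 = (25 - 139*(-32) - 56/(-32) - 29/11 + 11*(-32)) - 2106 = (25 + 4448 - 56*(-1/32) - 29*1/11 - 352) - 2106 = (25 + 4448 + 7/4 - 29/11 - 352) - 2106 = 181285/44 - 2106 = 88621/44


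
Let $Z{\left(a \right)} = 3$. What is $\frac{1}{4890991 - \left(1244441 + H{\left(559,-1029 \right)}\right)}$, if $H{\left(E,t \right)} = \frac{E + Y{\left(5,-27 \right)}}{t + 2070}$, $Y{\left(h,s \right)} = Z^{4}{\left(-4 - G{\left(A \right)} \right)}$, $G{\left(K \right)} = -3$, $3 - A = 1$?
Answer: $\frac{1041}{3796057910} \approx 2.7423 \cdot 10^{-7}$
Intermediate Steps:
$A = 2$ ($A = 3 - 1 = 2$)
$Y{\left(h,s \right)} = 81$ ($Y{\left(h,s \right)} = 3^{4} = 81$)
$H{\left(E,t \right)} = \frac{81 + E}{2070 + t}$ ($H{\left(E,t \right)} = \frac{E + 81}{t + 2070} = \frac{81 + E}{2070 + t}$)
$\frac{1}{4890991 - \left(1244441 + H{\left(559,-1029 \right)}\right)} = \frac{1}{4890991 - \left(1244441 + \frac{81 + 559}{2070 - 1029}\right)} = \frac{1}{4890991 - \left(1244441 + \frac{1}{1041} \cdot 640\right)} = \frac{1}{4890991 - \frac{1295463721}{1041}} = \frac{1}{\frac{3796057910}{1041}} = \frac{1041}{3796057910}$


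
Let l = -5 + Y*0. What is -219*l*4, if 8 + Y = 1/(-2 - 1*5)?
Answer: 4380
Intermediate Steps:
Y = -57/7 (Y = -8 + 1/(-2 - 1*5) = -8 + 1/(-2 - 5) = -8 + 1/(-7) = -8 - 1/7 = -57/7 ≈ -8.1429)
l = -5 (l = -5 - 57/7*0 = -5 + 0 = -5)
-219*l*4 = -219*(-5)*4 = 1095*4 = 4380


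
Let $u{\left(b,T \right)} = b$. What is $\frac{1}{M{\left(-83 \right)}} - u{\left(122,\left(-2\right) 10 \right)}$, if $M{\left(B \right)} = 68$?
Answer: $- \frac{8295}{68} \approx -121.99$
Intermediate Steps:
$\frac{1}{M{\left(-83 \right)}} - u{\left(122,\left(-2\right) 10 \right)} = \frac{1}{68} - 122 = - \frac{8295}{68}$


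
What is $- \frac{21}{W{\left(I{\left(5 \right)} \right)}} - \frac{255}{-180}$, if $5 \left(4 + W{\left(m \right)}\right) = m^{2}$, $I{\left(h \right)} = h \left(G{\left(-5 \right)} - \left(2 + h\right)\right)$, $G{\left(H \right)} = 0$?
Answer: $\frac{3845}{2892} \approx 1.3295$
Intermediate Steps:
$I{\left(h \right)} = h \left(-2 - h\right)$ ($I{\left(h \right)} = h \left(0 - \left(2 + h\right)\right) = h \left(-2 - h\right)$)
$W{\left(m \right)} = -4 + \frac{m^{2}}{5}$
$- \frac{21}{W{\left(I{\left(5 \right)} \right)}} - \frac{255}{-180} = - \frac{21}{-4 + \frac{\left(\left(-1\right) 5 \left(2 + 5\right)\right)^{2}}{5}} - \frac{255}{-180} = - \frac{21}{-4 + \frac{\left(\left(-1\right) 5 \cdot 7\right)^{2}}{5}} - - \frac{17}{12} = - \frac{21}{-4 + \frac{\left(-35\right)^{2}}{5}} + \frac{17}{12} = - \frac{21}{-4 + \frac{1}{5} \cdot 1225} + \frac{17}{12} = - \frac{21}{-4 + 245} + \frac{17}{12} = - \frac{21}{241} + \frac{17}{12} = \frac{3845}{2892}$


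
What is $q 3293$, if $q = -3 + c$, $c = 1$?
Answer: $-6586$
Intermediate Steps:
$q = -2$ ($q = -3 + 1 = -2$)
$q 3293 = \left(-2\right) 3293 = -6586$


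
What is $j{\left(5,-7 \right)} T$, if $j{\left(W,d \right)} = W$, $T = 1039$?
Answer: $5195$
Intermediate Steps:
$j{\left(5,-7 \right)} T = 5 \cdot 1039 = 5195$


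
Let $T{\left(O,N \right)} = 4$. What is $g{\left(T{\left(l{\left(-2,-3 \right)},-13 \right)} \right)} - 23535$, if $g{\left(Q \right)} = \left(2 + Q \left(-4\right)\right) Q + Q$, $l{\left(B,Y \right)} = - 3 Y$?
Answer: $-23587$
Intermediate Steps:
$g{\left(Q \right)} = Q + Q \left(2 - 4 Q\right)$ ($g{\left(Q \right)} = \left(2 - 4 Q\right) Q + Q = Q \left(2 - 4 Q\right) + Q = Q + Q \left(2 - 4 Q\right)$)
$g{\left(T{\left(l{\left(-2,-3 \right)},-13 \right)} \right)} - 23535 = 4 \left(3 - 16\right) - 23535 = 4 \left(-13\right) - 23535 = -52 - 23535 = -23587$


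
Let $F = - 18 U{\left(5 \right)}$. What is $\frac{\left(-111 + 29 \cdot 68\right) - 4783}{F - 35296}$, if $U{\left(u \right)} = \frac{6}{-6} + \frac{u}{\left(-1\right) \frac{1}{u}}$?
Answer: $\frac{1461}{17414} \approx 0.083898$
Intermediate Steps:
$U{\left(u \right)} = -1 - u^{2}$ ($U{\left(u \right)} = 6 \left(- \frac{1}{6}\right) + u \left(- u\right) = -1 - u^{2}$)
$F = 468$ ($F = - 18 \left(-1 - 5^{2}\right) = - 18 \left(-1 - 25\right) = \left(-18\right) \left(-26\right) = 468$)
$\frac{\left(-111 + 29 \cdot 68\right) - 4783}{F - 35296} = \frac{\left(-111 + 29 \cdot 68\right) - 4783}{468 - 35296} = \frac{\left(-111 + 1972\right) - 4783}{-34828} = \left(1861 - 4783\right) \left(- \frac{1}{34828}\right) = \left(-2922\right) \left(- \frac{1}{34828}\right) = \frac{1461}{17414}$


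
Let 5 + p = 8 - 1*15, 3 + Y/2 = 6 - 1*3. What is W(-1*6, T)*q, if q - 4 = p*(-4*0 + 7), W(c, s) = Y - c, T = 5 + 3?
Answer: -480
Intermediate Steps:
Y = 0 (Y = -6 + 2*(6 - 1*3) = -6 + 2*(6 - 3) = -6 + 2*3 = -6 + 6 = 0)
T = 8
p = -12 (p = -5 + (8 - 1*15) = -5 + (8 - 15) = -5 - 7 = -12)
W(c, s) = -c (W(c, s) = 0 - c = -c)
q = -80 (q = 4 - 12*(-4*0 + 7) = 4 - 12*(0 + 7) = 4 - 12*7 = 4 - 84 = -80)
W(-1*6, T)*q = -(-1)*6*(-80) = -1*(-6)*(-80) = 6*(-80) = -480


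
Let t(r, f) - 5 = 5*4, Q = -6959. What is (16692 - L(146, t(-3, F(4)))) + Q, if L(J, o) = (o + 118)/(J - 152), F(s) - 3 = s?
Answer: 58541/6 ≈ 9756.8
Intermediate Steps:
F(s) = 3 + s
t(r, f) = 25 (t(r, f) = 5 + 5*4 = 5 + 20 = 25)
L(J, o) = (118 + o)/(-152 + J)
(16692 - L(146, t(-3, F(4)))) + Q = (16692 - (118 + 25)/(-152 + 146)) - 6959 = (16692 - 143/(-6)) - 6959 = (16692 - (-1)*143/6) - 6959 = (16692 - 1*(-143/6)) - 6959 = (16692 + 143/6) - 6959 = 100295/6 - 6959 = 58541/6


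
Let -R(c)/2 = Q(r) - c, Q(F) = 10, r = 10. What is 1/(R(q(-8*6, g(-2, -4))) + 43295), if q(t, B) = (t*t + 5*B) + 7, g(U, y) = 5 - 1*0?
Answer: 1/47947 ≈ 2.0856e-5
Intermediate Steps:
g(U, y) = 5 (g(U, y) = 5 + 0 = 5)
q(t, B) = 7 + t² + 5*B (q(t, B) = (t² + 5*B) + 7 = 7 + t² + 5*B)
R(c) = -20 + 2*c (R(c) = -2*(10 - c) = -20 + 2*c)
1/(R(q(-8*6, g(-2, -4))) + 43295) = 1/((-20 + 2*(7 + (-8*6)² + 5*5)) + 43295) = 1/((-20 + 2*(7 + (-48)² + 25)) + 43295) = 1/((-20 + 2*(7 + 2304 + 25)) + 43295) = 1/((-20 + 2*2336) + 43295) = 1/((-20 + 4672) + 43295) = 1/(4652 + 43295) = 1/47947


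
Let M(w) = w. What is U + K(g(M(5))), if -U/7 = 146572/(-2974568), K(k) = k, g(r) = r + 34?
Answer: 29258539/743642 ≈ 39.345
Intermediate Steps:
g(r) = 34 + r
U = 256501/743642 (U = -1026004/(-2974568) = -1026004*(-1)/2974568 = -7*(-36643/743642) = 256501/743642 ≈ 0.34493)
U + K(g(M(5))) = 256501/743642 + (34 + 5) = 256501/743642 + 39 = 29258539/743642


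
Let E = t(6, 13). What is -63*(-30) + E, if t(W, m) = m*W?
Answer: 1968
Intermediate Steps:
t(W, m) = W*m
E = 78 (E = 6*13 = 78)
-63*(-30) + E = -63*(-30) + 78 = 1890 + 78 = 1968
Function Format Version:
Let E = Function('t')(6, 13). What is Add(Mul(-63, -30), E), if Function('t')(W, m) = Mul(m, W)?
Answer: 1968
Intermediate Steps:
Function('t')(W, m) = Mul(W, m)
E = 78 (E = Mul(6, 13) = 78)
Add(Mul(-63, -30), E) = Add(Mul(-63, -30), 78) = Add(1890, 78) = 1968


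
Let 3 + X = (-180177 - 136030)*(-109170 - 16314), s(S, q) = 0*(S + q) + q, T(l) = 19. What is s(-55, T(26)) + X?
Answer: 39678919204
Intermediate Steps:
s(S, q) = q (s(S, q) = 0 + q = q)
X = 39678919185 (X = -3 + (-180177 - 136030)*(-109170 - 16314) = -3 - 316207*(-125484) = -3 + 39678919188 = 39678919185)
s(-55, T(26)) + X = 19 + 39678919185 = 39678919204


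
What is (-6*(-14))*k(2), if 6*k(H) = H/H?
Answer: 14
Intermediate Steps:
k(H) = ⅙ (k(H) = (H/H)/6 = (⅙)*1 = ⅙)
(-6*(-14))*k(2) = -6*(-14)*(⅙) = 84*(⅙) = 14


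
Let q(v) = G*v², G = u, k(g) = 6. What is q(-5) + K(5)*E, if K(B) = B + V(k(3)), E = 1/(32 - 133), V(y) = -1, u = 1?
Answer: 2521/101 ≈ 24.960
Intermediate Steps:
G = 1
E = -1/101 (E = 1/(-101) = -1/101 ≈ -0.0099010)
q(v) = v² (q(v) = 1*v² = v²)
K(B) = -1 + B (K(B) = B - 1 = -1 + B)
q(-5) + K(5)*E = (-5)² + (-1 + 5)*(-1/101) = 25 + 4*(-1/101) = 25 - 4/101 = 2521/101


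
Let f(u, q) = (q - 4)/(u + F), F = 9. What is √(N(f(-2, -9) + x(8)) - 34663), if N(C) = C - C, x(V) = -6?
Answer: I*√34663 ≈ 186.18*I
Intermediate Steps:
f(u, q) = (-4 + q)/(9 + u) (f(u, q) = (q - 4)/(u + 9) = (-4 + q)/(9 + u))
N(C) = 0
√(N(f(-2, -9) + x(8)) - 34663) = √(0 - 34663) = √(-34663) = I*√34663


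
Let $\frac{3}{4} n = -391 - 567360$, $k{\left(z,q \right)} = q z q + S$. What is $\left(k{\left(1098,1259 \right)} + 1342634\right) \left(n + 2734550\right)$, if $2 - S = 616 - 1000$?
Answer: $\frac{10333257113080868}{3} \approx 3.4444 \cdot 10^{15}$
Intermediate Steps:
$S = 386$ ($S = 2 - \left(616 - 1000\right) = 2 - -384 = 2 + 384 = 386$)
$k{\left(z,q \right)} = 386 + z q^{2}$ ($k{\left(z,q \right)} = q z q + 386 = z q^{2} + 386 = 386 + z q^{2}$)
$n = - \frac{2271004}{3}$ ($n = \frac{4 \left(-391 - 567360\right)}{3} = \frac{4}{3} \left(-567751\right) = - \frac{2271004}{3} \approx -7.57 \cdot 10^{5}$)
$\left(k{\left(1098,1259 \right)} + 1342634\right) \left(n + 2734550\right) = \left(\left(386 + 1098 \cdot 1259^{2}\right) + 1342634\right) \left(- \frac{2271004}{3} + 2734550\right) = \left(\left(386 + 1098 \cdot 1585081\right) + 1342634\right) \frac{5932646}{3} = \left(\left(386 + 1740418938\right) + 1342634\right) \frac{5932646}{3} = \left(1740419324 + 1342634\right) \frac{5932646}{3} = 1741761958 \cdot \frac{5932646}{3} = \frac{10333257113080868}{3}$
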